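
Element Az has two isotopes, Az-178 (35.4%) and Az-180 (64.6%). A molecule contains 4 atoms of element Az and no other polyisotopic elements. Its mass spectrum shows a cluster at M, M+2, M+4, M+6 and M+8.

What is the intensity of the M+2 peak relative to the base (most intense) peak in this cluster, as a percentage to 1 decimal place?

30.0%

Binomial terms of (0.354 + 0.646)^4: M 0.0157, M+2 0.1146, M+4 0.3138, M+6 0.3817, M+8 0.1742 → M+6 is the base peak.
P(M+6) = C(4,3) × 0.354^1 × 0.646^3 = 4 × 0.3540 × 0.26958614 = 0.381734 (base)
P(M+2) = C(4,1) × 0.354^3 × 0.646^1 = 4 × 0.04436186 × 0.6460 = 0.114631
Relative intensity = 0.114631 / 0.381734 × 100 = 30.0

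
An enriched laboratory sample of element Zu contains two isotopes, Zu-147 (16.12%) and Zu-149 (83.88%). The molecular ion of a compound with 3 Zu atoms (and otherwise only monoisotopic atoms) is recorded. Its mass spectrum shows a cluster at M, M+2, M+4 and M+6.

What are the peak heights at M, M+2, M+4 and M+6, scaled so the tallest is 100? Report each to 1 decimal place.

0.7 : 11.1 : 57.7 : 100.0

Each Zu atom is independently Zu-147 (p = 0.1612) or Zu-149 (q = 0.8388); the cluster is the binomial expansion (p + q)^3.
P(M) = 0.1612^3 = 0.004189
P(M+2) = 3 × 0.1612^2 × 0.8388^1 = 0.065390
P(M+4) = 3 × 0.1612^1 × 0.8388^2 = 0.340254
P(M+6) = 0.8388^3 = 0.590167
The M+6 peak is largest (0.590167); scaling to 100 gives 0.7 : 11.1 : 57.7 : 100.0.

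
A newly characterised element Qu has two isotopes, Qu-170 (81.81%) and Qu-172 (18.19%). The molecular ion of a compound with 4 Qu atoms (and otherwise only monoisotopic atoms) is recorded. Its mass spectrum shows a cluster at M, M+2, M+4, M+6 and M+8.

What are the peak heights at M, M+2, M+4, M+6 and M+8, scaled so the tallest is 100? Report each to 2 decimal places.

100.00 : 88.94 : 29.66 : 4.40 : 0.24

The 4 Qu atoms are independent, so intensities follow the terms of (0.8181 + 0.1819)^4.
P(M) = 0.8181^4 = 0.447946
P(M+2) = 4 × 0.8181^3 × 0.1819^1 = 0.398393
P(M+4) = 6 × 0.8181^2 × 0.1819^2 = 0.132871
P(M+6) = 4 × 0.8181^1 × 0.1819^3 = 0.019695
P(M+8) = 0.1819^4 = 0.001095
The M peak is largest (0.447946); scaling to 100 gives 100.00 : 88.94 : 29.66 : 4.40 : 0.24.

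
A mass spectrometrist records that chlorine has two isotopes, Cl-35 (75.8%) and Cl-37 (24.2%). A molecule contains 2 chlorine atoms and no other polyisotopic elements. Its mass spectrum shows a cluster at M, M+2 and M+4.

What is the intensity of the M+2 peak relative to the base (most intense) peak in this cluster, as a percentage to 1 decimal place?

63.9%

(0.758 + 0.242)^2 gives M 0.5746, M+2 0.3669, M+4 0.0586; the largest is M.
P(M) = C(2,0) × 0.758^2 × 0.242^0 = 1 × 0.574564 × 1.0000 = 0.574564 (base)
P(M+2) = C(2,1) × 0.758^1 × 0.242^1 = 2 × 0.7580 × 0.2420 = 0.366872
Relative intensity = 0.366872 / 0.574564 × 100 = 63.9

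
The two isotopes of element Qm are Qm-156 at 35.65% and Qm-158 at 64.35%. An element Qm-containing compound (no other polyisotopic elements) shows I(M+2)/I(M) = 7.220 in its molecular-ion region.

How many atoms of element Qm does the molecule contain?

4

The M+2/M ratio from n Qm atoms is n · q/p = n · 0.6435/0.3565.
n = 7.220 × 0.3565/0.6435 = 4.00 ≈ 4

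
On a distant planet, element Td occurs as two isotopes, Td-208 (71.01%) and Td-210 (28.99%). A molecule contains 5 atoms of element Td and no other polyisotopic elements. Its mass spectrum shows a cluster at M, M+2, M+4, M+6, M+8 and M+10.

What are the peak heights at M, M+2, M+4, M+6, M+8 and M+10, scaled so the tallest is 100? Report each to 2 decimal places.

48.99 : 100.00 : 81.65 : 33.33 : 6.80 : 0.56

The 5 Td atoms are independent, so intensities follow the terms of (0.7101 + 0.2899)^5.
P(M) = 0.7101^5 = 0.180550
P(M+2) = 5 × 0.7101^4 × 0.2899^1 = 0.368550
P(M+4) = 10 × 0.7101^3 × 0.2899^2 = 0.300923
P(M+6) = 10 × 0.7101^2 × 0.2899^3 = 0.122852
P(M+8) = 5 × 0.7101^1 × 0.2899^4 = 0.025077
P(M+10) = 0.2899^5 = 0.002048
The M+2 peak is largest (0.368550); scaling to 100 gives 48.99 : 100.00 : 81.65 : 33.33 : 6.80 : 0.56.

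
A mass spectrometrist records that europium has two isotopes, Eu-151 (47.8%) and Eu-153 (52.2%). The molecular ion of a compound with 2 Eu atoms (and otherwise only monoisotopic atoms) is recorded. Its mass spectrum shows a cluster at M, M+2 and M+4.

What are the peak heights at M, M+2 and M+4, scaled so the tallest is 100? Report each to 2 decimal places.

45.79 : 100.00 : 54.60

The 2 Eu atoms are independent, so intensities follow the terms of (0.478 + 0.522)^2.
P(M) = 0.478^2 = 0.228484
P(M+2) = 2 × 0.478^1 × 0.522^1 = 0.499032
P(M+4) = 0.522^2 = 0.272484
The M+2 peak is largest (0.499032); scaling to 100 gives 45.79 : 100.00 : 54.60.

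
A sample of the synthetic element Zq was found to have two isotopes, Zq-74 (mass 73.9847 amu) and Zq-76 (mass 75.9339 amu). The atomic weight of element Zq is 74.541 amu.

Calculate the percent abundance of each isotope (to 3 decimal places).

Zq-74: 71.460%, Zq-76: 28.540%

Writing the weighted mean with unknown fraction x of Zq-74:
73.9847·x + 75.9339·(1 − x) = 74.541
(73.9847 − 75.9339)·x = 74.541 − 75.9339
x = -1.3929 / -1.9492 = 0.71460 → 71.460% Zq-74, 28.540% Zq-76.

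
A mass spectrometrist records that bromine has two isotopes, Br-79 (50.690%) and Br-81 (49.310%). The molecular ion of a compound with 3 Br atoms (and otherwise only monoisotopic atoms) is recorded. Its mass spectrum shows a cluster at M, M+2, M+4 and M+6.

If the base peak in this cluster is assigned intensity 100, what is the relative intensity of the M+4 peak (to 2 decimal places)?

Binomial terms of (0.50690 + 0.49310)^3: M 0.1302, M+2 0.3801, M+4 0.3698, M+6 0.1199 → M+2 is the base peak.
P(M+2) = C(3,1) × 0.50690^2 × 0.49310^1 = 3 × 0.25694761 × 0.4931 = 0.380103 (base)
P(M+4) = C(3,2) × 0.50690^1 × 0.49310^2 = 3 × 0.5069 × 0.24314761 = 0.369755
Relative intensity = 0.369755 / 0.380103 × 100 = 97.28

97.28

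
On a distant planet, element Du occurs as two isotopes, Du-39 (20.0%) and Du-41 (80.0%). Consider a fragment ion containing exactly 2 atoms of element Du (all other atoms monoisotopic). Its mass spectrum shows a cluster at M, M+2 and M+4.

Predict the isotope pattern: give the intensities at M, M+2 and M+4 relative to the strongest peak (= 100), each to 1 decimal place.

Each Du atom is independently Du-39 (p = 0.200) or Du-41 (q = 0.800); the cluster is the binomial expansion (p + q)^2.
P(M) = 0.200^2 = 0.040000
P(M+2) = 2 × 0.200^1 × 0.800^1 = 0.320000
P(M+4) = 0.800^2 = 0.640000
The M+4 peak is largest (0.640000); scaling to 100 gives 6.2 : 50.0 : 100.0.

6.2 : 50.0 : 100.0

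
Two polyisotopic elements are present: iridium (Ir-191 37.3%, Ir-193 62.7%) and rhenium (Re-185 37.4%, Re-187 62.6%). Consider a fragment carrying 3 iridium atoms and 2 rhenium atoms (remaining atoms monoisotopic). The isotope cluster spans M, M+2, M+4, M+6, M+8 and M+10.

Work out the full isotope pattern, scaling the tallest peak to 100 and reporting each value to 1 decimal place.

2.1 : 17.8 : 59.6 : 100.0 : 83.9 : 28.2

Iridium pattern (n=3): 0.05189512 : 0.26170165 : 0.43991135 : 0.24649188
Rhenium pattern (n=2): 0.139876 : 0.468248 : 0.391876
Convolve the two distributions (both contribute in 2-u steps):
  M: 0.05189512×0.139876 = 0.007259
  M+2: 0.05189512×0.468248 + 0.26170165×0.139876 = 0.060906
  M+4: 0.05189512×0.391876 + 0.26170165×0.468248 + 0.43991135×0.139876 = 0.204411
  M+6: 0.26170165×0.391876 + 0.43991135×0.468248 + 0.24649188×0.139876 = 0.343021
  M+8: 0.43991135×0.391876 + 0.24649188×0.468248 = 0.287810
  M+10: 0.24649188×0.391876 = 0.096594
Scale to base peak (0.343021) = 100: 2.1 : 17.8 : 59.6 : 100.0 : 83.9 : 28.2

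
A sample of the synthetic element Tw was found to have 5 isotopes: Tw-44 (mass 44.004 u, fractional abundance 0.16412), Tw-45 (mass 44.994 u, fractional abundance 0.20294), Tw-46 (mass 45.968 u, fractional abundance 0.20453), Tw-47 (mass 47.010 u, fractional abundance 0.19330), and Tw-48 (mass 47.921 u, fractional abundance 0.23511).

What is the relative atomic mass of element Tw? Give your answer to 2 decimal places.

46.11 u

The abundance-weighted mean is 0.16412 × 44.004 + 0.20294 × 44.994 + 0.20453 × 45.968 + 0.19330 × 47.010 + 0.23511 × 47.921
= 7.2219 + 9.1311 + 9.4018 + 9.0870 + 11.2667 = 46.1085 u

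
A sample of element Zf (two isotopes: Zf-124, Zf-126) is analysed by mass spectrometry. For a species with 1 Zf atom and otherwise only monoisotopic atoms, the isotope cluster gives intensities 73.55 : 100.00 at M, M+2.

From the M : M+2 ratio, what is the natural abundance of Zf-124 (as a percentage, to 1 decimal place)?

If p is the fraction of Zf that is Zf-124, then I(M+2)/I(M) = [C(1,1)·p^0·(1−p)] / p^1 = 1·(1−p)/p = 100.00/73.55 = 1.3596
(1−p)/p = 1.3596/1 = 1.3596  ⇒  p = 1/(1 + 1.3596) = 0.4238
Zf-124: 42.4%, Zf-126: 57.6%.

42.4%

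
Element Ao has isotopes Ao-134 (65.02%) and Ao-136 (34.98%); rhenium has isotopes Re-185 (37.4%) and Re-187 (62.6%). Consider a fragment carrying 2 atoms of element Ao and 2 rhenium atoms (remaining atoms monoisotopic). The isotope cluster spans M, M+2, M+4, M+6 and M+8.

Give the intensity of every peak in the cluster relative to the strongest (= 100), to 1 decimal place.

14.9 : 66.1 : 100.0 : 59.5 : 12.1

Element Ao pattern (n=2): 0.42276004 : 0.45487992 : 0.12236004
Rhenium pattern (n=2): 0.139876 : 0.468248 : 0.391876
Convolve the two distributions (both contribute in 2-u steps):
  M: 0.42276004×0.139876 = 0.059134
  M+2: 0.42276004×0.468248 + 0.45487992×0.139876 = 0.261583
  M+4: 0.42276004×0.391876 + 0.45487992×0.468248 + 0.12236004×0.139876 = 0.395781
  M+6: 0.45487992×0.391876 + 0.12236004×0.468248 = 0.235551
  M+8: 0.12236004×0.391876 = 0.047950
Scale to base peak (0.395781) = 100: 14.9 : 66.1 : 100.0 : 59.5 : 12.1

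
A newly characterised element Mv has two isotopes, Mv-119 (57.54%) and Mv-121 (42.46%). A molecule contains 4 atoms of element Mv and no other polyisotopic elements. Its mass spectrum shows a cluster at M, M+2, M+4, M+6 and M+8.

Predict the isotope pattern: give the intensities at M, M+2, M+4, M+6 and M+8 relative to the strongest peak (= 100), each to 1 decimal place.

Expanding (0.5754 + 0.4246)^4:
P(M) = 0.5754^4 = 0.109617
P(M+2) = 4 × 0.5754^3 × 0.4246^1 = 0.323556
P(M+4) = 6 × 0.5754^2 × 0.4246^2 = 0.358138
P(M+6) = 4 × 0.5754^1 × 0.4246^3 = 0.176185
P(M+8) = 0.4246^4 = 0.032503
The M+4 peak is largest (0.358138); scaling to 100 gives 30.6 : 90.3 : 100.0 : 49.2 : 9.1.

30.6 : 90.3 : 100.0 : 49.2 : 9.1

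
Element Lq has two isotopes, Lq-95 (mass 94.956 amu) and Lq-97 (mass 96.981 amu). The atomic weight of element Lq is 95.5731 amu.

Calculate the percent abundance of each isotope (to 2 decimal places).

Lq-95: 69.53%, Lq-97: 30.47%

With x = fraction of Lq-95 (so Lq-97 is 1 − x):
94.956·x + 96.981·(1 − x) = 95.5731
(94.956 − 96.981)·x = 95.5731 − 96.981
x = -1.4079 / -2.025 = 0.69526 → 69.53% Lq-95, 30.47% Lq-97.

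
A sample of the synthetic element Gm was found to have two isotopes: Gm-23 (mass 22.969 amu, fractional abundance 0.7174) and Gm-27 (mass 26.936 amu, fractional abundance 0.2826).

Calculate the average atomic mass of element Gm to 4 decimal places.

The abundance-weighted mean is 0.7174 × 22.969 + 0.2826 × 26.936
= 16.47796 + 7.61211 = 24.09007 amu

24.0901 amu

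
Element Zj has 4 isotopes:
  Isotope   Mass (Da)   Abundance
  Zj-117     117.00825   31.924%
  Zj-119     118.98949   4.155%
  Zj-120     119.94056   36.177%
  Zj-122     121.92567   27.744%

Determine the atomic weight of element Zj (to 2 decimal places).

Weight each isotope mass by its fractional abundance: 0.31924 × 117.00825 + 0.04155 × 118.98949 + 0.36177 × 119.94056 + 0.27744 × 121.92567
= 37.353714 + 4.944013 + 43.390896 + 33.827058 = 119.515681 Da

119.52 Da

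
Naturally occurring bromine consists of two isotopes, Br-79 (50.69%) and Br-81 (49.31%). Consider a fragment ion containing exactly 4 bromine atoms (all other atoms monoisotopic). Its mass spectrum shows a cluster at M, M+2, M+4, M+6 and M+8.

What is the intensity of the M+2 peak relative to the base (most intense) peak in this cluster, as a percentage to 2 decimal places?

Term probabilities: M 0.0660, M+2 0.2569, M+4 0.3749, M+6 0.2431, M+8 0.0591. Base peak = M+4.
P(M+4) = C(4,2) × 0.5069^2 × 0.4931^2 = 6 × 0.25694761 × 0.24314761 = 0.374857 (base)
P(M+2) = C(4,1) × 0.5069^3 × 0.4931^1 = 4 × 0.13024674 × 0.4931 = 0.256899
Relative intensity = 0.256899 / 0.374857 × 100 = 68.53

68.53%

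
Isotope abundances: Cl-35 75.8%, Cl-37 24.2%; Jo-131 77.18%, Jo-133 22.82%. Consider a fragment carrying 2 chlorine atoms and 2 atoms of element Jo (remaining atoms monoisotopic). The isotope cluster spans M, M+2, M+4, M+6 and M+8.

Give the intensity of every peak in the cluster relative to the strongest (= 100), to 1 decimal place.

81.3 : 100.0 : 46.1 : 9.4 : 0.7

Chlorine pattern (n=2): 0.574564 : 0.366872 : 0.058564
Element Jo pattern (n=2): 0.59567524 : 0.35224952 : 0.05207524
Convolve the two distributions (both contribute in 2-u steps):
  M: 0.574564×0.59567524 = 0.342254
  M+2: 0.574564×0.35224952 + 0.366872×0.59567524 = 0.420926
  M+4: 0.574564×0.05207524 + 0.366872×0.35224952 + 0.058564×0.59567524 = 0.194036
  M+6: 0.366872×0.05207524 + 0.058564×0.35224952 = 0.039734
  M+8: 0.058564×0.05207524 = 0.003050
Scale to base peak (0.420926) = 100: 81.3 : 100.0 : 46.1 : 9.4 : 0.7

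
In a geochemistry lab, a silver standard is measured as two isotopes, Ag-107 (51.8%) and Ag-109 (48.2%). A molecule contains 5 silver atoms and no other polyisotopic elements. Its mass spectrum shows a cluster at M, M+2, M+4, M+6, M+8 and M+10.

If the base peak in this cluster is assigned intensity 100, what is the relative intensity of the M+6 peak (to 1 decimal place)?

93.1

(0.518 + 0.482)^5 gives M 0.0373, M+2 0.1735, M+4 0.3229, M+6 0.3005, M+8 0.1398, M+10 0.0260; the largest is M+4.
P(M+4) = C(5,2) × 0.518^3 × 0.482^2 = 10 × 0.13899183 × 0.232324 = 0.322911 (base)
P(M+6) = C(5,3) × 0.518^2 × 0.482^3 = 10 × 0.268324 × 0.11198017 = 0.300470
Relative intensity = 0.300470 / 0.322911 × 100 = 93.1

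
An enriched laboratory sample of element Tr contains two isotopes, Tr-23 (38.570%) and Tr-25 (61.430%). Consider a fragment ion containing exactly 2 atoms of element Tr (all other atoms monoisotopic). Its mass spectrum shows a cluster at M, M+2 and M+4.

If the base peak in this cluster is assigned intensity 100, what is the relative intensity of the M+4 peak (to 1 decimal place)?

79.6

(0.38570 + 0.61430)^2 gives M 0.1488, M+2 0.4739, M+4 0.3774; the largest is M+2.
P(M+2) = C(2,1) × 0.38570^1 × 0.61430^1 = 2 × 0.3857 × 0.6143 = 0.473871 (base)
P(M+4) = C(2,2) × 0.38570^0 × 0.61430^2 = 1 × 1.0000 × 0.37736449 = 0.377364
Relative intensity = 0.377364 / 0.473871 × 100 = 79.6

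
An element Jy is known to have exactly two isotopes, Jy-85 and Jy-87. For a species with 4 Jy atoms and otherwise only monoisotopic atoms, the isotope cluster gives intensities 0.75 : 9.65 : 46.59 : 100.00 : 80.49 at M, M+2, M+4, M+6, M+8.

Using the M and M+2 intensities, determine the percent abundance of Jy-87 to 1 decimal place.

76.3%

Write p for the Jy-85 fraction. I(M+2)/I(M) = [C(4,1)·p^3·(1−p)] / p^4 = 4·(1−p)/p = 9.65/0.75 = 12.8667
(1−p)/p = 12.8667/4 = 3.2167  ⇒  p = 1/(1 + 3.2167) = 0.2372
Jy-85: 23.7%, Jy-87: 76.3%.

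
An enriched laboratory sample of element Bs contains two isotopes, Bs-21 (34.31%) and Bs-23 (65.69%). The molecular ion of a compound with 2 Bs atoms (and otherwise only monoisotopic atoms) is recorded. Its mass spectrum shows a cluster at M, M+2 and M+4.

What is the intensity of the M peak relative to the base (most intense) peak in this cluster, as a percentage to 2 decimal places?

26.12%

Binomial terms of (0.3431 + 0.6569)^2: M 0.1177, M+2 0.4508, M+4 0.4315 → M+2 is the base peak.
P(M+2) = C(2,1) × 0.3431^1 × 0.6569^1 = 2 × 0.3431 × 0.6569 = 0.450765 (base)
P(M) = C(2,0) × 0.3431^2 × 0.6569^0 = 1 × 0.11771761 × 1.0000 = 0.117718
Relative intensity = 0.117718 / 0.450765 × 100 = 26.12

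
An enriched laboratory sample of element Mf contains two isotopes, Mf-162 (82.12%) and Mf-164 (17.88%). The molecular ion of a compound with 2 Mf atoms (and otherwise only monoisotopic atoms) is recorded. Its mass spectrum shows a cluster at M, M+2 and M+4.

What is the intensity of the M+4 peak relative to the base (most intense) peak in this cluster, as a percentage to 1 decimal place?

Binomial terms of (0.8212 + 0.1788)^2: M 0.6744, M+2 0.2937, M+4 0.0320 → M is the base peak.
P(M) = C(2,0) × 0.8212^2 × 0.1788^0 = 1 × 0.67436944 × 1.0000 = 0.674369 (base)
P(M+4) = C(2,2) × 0.8212^0 × 0.1788^2 = 1 × 1.0000 × 0.03196944 = 0.031969
Relative intensity = 0.031969 / 0.674369 × 100 = 4.7

4.7%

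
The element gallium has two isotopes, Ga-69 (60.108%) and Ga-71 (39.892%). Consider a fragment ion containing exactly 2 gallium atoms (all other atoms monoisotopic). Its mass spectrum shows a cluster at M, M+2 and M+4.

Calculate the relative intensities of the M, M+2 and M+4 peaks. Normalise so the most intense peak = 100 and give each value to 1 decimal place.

Expanding (0.60108 + 0.39892)^2:
P(M) = 0.60108^2 = 0.361297
P(M+2) = 2 × 0.60108^1 × 0.39892^1 = 0.479566
P(M+4) = 0.39892^2 = 0.159137
The M+2 peak is largest (0.479566); scaling to 100 gives 75.3 : 100.0 : 33.2.

75.3 : 100.0 : 33.2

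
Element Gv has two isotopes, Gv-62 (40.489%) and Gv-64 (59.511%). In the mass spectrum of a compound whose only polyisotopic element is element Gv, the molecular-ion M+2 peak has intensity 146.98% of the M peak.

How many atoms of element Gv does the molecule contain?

The M+2/M ratio from n Gv atoms is n · q/p = n · 0.59511/0.40489.
n = 1.4698 × 0.40489/0.59511 = 1.00 ≈ 1

1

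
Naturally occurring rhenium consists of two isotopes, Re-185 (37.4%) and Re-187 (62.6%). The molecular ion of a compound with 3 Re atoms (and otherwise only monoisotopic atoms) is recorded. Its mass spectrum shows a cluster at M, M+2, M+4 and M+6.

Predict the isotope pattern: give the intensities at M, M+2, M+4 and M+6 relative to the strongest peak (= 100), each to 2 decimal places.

11.90 : 59.74 : 100.00 : 55.79

Each Re atom is independently Re-185 (p = 0.374) or Re-187 (q = 0.626); the cluster is the binomial expansion (p + q)^3.
P(M) = 0.374^3 = 0.052314
P(M+2) = 3 × 0.374^2 × 0.626^1 = 0.262687
P(M+4) = 3 × 0.374^1 × 0.626^2 = 0.439685
P(M+6) = 0.626^3 = 0.245314
The M+4 peak is largest (0.439685); scaling to 100 gives 11.90 : 59.74 : 100.00 : 55.79.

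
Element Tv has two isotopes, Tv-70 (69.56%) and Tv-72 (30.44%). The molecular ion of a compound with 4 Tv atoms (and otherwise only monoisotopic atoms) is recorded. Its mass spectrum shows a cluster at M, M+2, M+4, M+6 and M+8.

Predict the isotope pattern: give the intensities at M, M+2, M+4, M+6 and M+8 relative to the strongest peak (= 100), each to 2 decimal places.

Expanding (0.6956 + 0.3044)^4:
P(M) = 0.6956^4 = 0.234120
P(M+2) = 4 × 0.6956^3 × 0.3044^1 = 0.409811
P(M+4) = 6 × 0.6956^2 × 0.3044^2 = 0.269005
P(M+6) = 4 × 0.6956^1 × 0.3044^3 = 0.078479
P(M+8) = 0.3044^4 = 0.008586
The M+2 peak is largest (0.409811); scaling to 100 gives 57.13 : 100.00 : 65.64 : 19.15 : 2.10.

57.13 : 100.00 : 65.64 : 19.15 : 2.10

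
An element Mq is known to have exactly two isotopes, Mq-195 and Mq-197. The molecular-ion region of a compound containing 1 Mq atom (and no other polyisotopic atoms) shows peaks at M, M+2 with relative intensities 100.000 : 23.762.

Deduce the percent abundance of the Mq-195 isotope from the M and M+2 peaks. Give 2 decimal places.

Write p for the Mq-195 fraction. I(M+2)/I(M) = [C(1,1)·p^0·(1−p)] / p^1 = 1·(1−p)/p = 23.762/100.000 = 0.2376
(1−p)/p = 0.2376/1 = 0.2376  ⇒  p = 1/(1 + 0.2376) = 0.8080
Mq-195: 80.80%, Mq-197: 19.20%.

80.80%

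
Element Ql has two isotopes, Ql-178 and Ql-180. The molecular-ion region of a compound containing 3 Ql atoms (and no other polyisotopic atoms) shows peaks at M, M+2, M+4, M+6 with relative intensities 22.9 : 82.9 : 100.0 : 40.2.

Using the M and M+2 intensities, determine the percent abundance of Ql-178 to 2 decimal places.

If p is the fraction of Ql that is Ql-178, then I(M+2)/I(M) = [C(3,1)·p^2·(1−p)] / p^3 = 3·(1−p)/p = 82.9/22.9 = 3.6201
(1−p)/p = 3.6201/3 = 1.2067  ⇒  p = 1/(1 + 1.2067) = 0.4532
Ql-178: 45.32%, Ql-180: 54.68%.

45.32%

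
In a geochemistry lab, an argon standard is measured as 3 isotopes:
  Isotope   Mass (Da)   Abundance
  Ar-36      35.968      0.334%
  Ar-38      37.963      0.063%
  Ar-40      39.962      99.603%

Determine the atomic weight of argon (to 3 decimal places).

Average mass = Σ (abundance × isotope mass) = 0.00334 × 35.968 + 0.00063 × 37.963 + 0.99603 × 39.962
= 0.1201 + 0.0239 + 39.8034 = 39.9474 Da

39.947 Da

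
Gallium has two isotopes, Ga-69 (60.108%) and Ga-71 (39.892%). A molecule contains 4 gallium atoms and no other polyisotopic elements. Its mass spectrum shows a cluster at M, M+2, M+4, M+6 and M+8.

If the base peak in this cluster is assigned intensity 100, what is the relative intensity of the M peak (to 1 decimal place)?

37.7

Term probabilities: M 0.1305, M+2 0.3465, M+4 0.3450, M+6 0.1526, M+8 0.0253. Base peak = M+2.
P(M+2) = C(4,1) × 0.60108^3 × 0.39892^1 = 4 × 0.2171685 × 0.39892 = 0.346531 (base)
P(M) = C(4,0) × 0.60108^4 × 0.39892^0 = 1 × 0.13053564 × 1.0000 = 0.130536
Relative intensity = 0.130536 / 0.346531 × 100 = 37.7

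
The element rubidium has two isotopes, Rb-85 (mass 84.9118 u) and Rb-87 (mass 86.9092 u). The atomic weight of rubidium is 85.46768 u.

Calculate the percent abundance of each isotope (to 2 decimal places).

Rb-85: 72.17%, Rb-87: 27.83%

With x = fraction of Rb-85 (so Rb-87 is 1 − x):
84.9118·x + 86.9092·(1 − x) = 85.46768
(84.9118 − 86.9092)·x = 85.46768 − 86.9092
x = -1.44152 / -1.9974 = 0.72170 → 72.17% Rb-85, 27.83% Rb-87.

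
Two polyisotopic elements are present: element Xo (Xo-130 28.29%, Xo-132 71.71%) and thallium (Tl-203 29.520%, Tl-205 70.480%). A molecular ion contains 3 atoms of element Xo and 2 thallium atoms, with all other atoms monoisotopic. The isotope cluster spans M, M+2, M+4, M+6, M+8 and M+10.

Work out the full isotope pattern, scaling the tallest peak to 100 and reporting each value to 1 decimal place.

Element Xo pattern (n=3): 0.02264117 : 0.17217372 : 0.43642905 : 0.36875606
Thallium pattern (n=2): 0.08714304 : 0.41611392 : 0.49674304
Convolve the two distributions (both contribute in 2-u steps):
  M: 0.02264117×0.08714304 = 0.001973
  M+2: 0.02264117×0.41611392 + 0.17217372×0.08714304 = 0.024425
  M+4: 0.02264117×0.49674304 + 0.17217372×0.41611392 + 0.43642905×0.08714304 = 0.120922
  M+6: 0.17217372×0.49674304 + 0.43642905×0.41611392 + 0.36875606×0.08714304 = 0.299265
  M+8: 0.43642905×0.49674304 + 0.36875606×0.41611392 = 0.370238
  M+10: 0.36875606×0.49674304 = 0.183177
Scale to base peak (0.370238) = 100: 0.5 : 6.6 : 32.7 : 80.8 : 100.0 : 49.5

0.5 : 6.6 : 32.7 : 80.8 : 100.0 : 49.5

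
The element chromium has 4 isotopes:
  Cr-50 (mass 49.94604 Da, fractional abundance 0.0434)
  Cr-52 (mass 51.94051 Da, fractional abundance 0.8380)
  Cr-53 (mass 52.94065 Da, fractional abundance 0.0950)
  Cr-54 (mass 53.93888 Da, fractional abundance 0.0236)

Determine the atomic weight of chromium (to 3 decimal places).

Ar = Σ fᵢ·mᵢ = 0.0434 × 49.94604 + 0.8380 × 51.94051 + 0.0950 × 52.94065 + 0.0236 × 53.93888
= 2.167658 + 43.526147 + 5.029362 + 1.272958 = 51.996125 Da

51.996 Da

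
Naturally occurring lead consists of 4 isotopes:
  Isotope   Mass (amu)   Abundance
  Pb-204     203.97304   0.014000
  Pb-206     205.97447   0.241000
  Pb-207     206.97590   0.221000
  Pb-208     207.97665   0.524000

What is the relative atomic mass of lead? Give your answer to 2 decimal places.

Weight each isotope mass by its fractional abundance: 0.014000 × 203.97304 + 0.241000 × 205.97447 + 0.221000 × 206.97590 + 0.524000 × 207.97665
= 2.855623 + 49.639847 + 45.741674 + 108.979765 = 207.216909 amu

207.22 amu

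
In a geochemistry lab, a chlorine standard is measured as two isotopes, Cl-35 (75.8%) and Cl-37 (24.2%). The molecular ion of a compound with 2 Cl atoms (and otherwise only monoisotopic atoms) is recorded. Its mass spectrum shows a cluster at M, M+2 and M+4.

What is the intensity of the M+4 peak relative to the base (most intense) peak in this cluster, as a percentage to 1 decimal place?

10.2%

(0.758 + 0.242)^2 gives M 0.5746, M+2 0.3669, M+4 0.0586; the largest is M.
P(M) = C(2,0) × 0.758^2 × 0.242^0 = 1 × 0.574564 × 1.0000 = 0.574564 (base)
P(M+4) = C(2,2) × 0.758^0 × 0.242^2 = 1 × 1.0000 × 0.058564 = 0.058564
Relative intensity = 0.058564 / 0.574564 × 100 = 10.2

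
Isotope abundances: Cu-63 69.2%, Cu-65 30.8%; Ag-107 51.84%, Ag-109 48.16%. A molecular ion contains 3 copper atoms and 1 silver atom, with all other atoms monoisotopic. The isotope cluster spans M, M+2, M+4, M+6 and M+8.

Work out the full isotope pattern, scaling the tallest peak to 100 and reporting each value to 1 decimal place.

Copper pattern (n=3): 0.33137389 : 0.44247034 : 0.19693766 : 0.02921811
Silver pattern (n=1): 0.5184 : 0.4816
Convolve the two distributions (both contribute in 2-u steps):
  M: 0.33137389×0.5184 = 0.171784
  M+2: 0.33137389×0.4816 + 0.44247034×0.5184 = 0.388966
  M+4: 0.44247034×0.4816 + 0.19693766×0.5184 = 0.315186
  M+6: 0.19693766×0.4816 + 0.02921811×0.5184 = 0.109992
  M+8: 0.02921811×0.4816 = 0.014071
Scale to base peak (0.388966) = 100: 44.2 : 100.0 : 81.0 : 28.3 : 3.6

44.2 : 100.0 : 81.0 : 28.3 : 3.6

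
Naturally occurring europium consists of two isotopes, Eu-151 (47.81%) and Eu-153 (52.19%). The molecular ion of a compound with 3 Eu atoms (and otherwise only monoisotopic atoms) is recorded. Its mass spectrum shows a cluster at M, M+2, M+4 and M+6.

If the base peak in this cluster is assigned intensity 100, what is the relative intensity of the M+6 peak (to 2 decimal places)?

(0.4781 + 0.5219)^3 gives M 0.1093, M+2 0.3579, M+4 0.3907, M+6 0.1422; the largest is M+4.
P(M+4) = C(3,2) × 0.4781^1 × 0.5219^2 = 3 × 0.4781 × 0.27237961 = 0.390674 (base)
P(M+6) = C(3,3) × 0.4781^0 × 0.5219^3 = 1 × 1.0000 × 0.14215492 = 0.142155
Relative intensity = 0.142155 / 0.390674 × 100 = 36.39

36.39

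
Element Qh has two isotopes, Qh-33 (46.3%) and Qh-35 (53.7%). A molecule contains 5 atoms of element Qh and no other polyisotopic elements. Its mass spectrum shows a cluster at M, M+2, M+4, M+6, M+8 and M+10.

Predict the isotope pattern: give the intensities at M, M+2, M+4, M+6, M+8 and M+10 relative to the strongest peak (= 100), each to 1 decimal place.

6.4 : 37.2 : 86.2 : 100.0 : 58.0 : 13.5

Each Qh atom is independently Qh-33 (p = 0.463) or Qh-35 (q = 0.537); the cluster is the binomial expansion (p + q)^5.
P(M) = 0.463^5 = 0.021277
P(M+2) = 5 × 0.463^4 × 0.537^1 = 0.123387
P(M+4) = 10 × 0.463^3 × 0.537^2 = 0.286214
P(M+6) = 10 × 0.463^2 × 0.537^3 = 0.331959
P(M+8) = 5 × 0.463^1 × 0.537^4 = 0.192508
P(M+10) = 0.537^5 = 0.044655
The M+6 peak is largest (0.331959); scaling to 100 gives 6.4 : 37.2 : 86.2 : 100.0 : 58.0 : 13.5.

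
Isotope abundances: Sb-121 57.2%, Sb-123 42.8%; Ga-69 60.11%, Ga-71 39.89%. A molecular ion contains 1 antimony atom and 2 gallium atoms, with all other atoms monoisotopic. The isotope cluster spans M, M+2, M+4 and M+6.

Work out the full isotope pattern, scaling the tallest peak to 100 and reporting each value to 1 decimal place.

Antimony pattern (n=1): 0.5720 : 0.4280
Gallium pattern (n=2): 0.36132121 : 0.47955758 : 0.15912121
Convolve the two distributions (both contribute in 2-u steps):
  M: 0.5720×0.36132121 = 0.206676
  M+2: 0.5720×0.47955758 + 0.4280×0.36132121 = 0.428952
  M+4: 0.5720×0.15912121 + 0.4280×0.47955758 = 0.296268
  M+6: 0.4280×0.15912121 = 0.068104
Scale to base peak (0.428952) = 100: 48.2 : 100.0 : 69.1 : 15.9

48.2 : 100.0 : 69.1 : 15.9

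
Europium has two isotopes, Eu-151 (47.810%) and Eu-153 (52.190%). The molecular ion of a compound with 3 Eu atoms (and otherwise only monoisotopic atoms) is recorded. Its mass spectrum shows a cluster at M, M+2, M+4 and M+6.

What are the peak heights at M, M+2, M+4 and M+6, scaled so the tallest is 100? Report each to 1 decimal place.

28.0 : 91.6 : 100.0 : 36.4

The 3 Eu atoms are independent, so intensities follow the terms of (0.47810 + 0.52190)^3.
P(M) = 0.47810^3 = 0.109284
P(M+2) = 3 × 0.47810^2 × 0.52190^1 = 0.357887
P(M+4) = 3 × 0.47810^1 × 0.52190^2 = 0.390674
P(M+6) = 0.52190^3 = 0.142155
The M+4 peak is largest (0.390674); scaling to 100 gives 28.0 : 91.6 : 100.0 : 36.4.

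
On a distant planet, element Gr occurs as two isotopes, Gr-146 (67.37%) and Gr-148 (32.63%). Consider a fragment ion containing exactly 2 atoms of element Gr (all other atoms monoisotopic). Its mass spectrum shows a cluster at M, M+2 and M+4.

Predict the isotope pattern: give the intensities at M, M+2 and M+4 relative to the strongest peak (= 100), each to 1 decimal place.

100.0 : 96.9 : 23.5

The 2 Gr atoms are independent, so intensities follow the terms of (0.6737 + 0.3263)^2.
P(M) = 0.6737^2 = 0.453872
P(M+2) = 2 × 0.6737^1 × 0.3263^1 = 0.439657
P(M+4) = 0.3263^2 = 0.106472
The M peak is largest (0.453872); scaling to 100 gives 100.0 : 96.9 : 23.5.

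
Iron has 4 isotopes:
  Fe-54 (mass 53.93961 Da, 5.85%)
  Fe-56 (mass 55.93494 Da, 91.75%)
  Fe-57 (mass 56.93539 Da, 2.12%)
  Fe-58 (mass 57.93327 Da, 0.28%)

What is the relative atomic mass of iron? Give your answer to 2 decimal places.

55.85 Da

Ar = Σ fᵢ·mᵢ = 0.0585 × 53.93961 + 0.9175 × 55.93494 + 0.0212 × 56.93539 + 0.0028 × 57.93327
= 3.155467 + 51.320307 + 1.207030 + 0.162213 = 55.845017 Da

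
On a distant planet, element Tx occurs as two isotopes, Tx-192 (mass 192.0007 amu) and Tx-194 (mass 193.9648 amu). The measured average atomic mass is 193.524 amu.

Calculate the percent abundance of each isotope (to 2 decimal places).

Tx-192: 22.44%, Tx-194: 77.56%

Writing the weighted mean with unknown fraction x of Tx-192:
192.0007·x + 193.9648·(1 − x) = 193.524
(192.0007 − 193.9648)·x = 193.524 − 193.9648
x = -0.4408 / -1.9641 = 0.22443 → 22.44% Tx-192, 77.56% Tx-194.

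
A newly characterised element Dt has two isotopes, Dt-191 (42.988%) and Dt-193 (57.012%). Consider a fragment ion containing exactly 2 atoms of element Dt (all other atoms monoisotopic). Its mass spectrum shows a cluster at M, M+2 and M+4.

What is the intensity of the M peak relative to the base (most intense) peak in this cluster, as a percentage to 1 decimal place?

Binomial terms of (0.42988 + 0.57012)^2: M 0.1848, M+2 0.4902, M+4 0.3250 → M+2 is the base peak.
P(M+2) = C(2,1) × 0.42988^1 × 0.57012^1 = 2 × 0.42988 × 0.57012 = 0.490166 (base)
P(M) = C(2,0) × 0.42988^2 × 0.57012^0 = 1 × 0.18479681 × 1.0000 = 0.184797
Relative intensity = 0.184797 / 0.490166 × 100 = 37.7

37.7%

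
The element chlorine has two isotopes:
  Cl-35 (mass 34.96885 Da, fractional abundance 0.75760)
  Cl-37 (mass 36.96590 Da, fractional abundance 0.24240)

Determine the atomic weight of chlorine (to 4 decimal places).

35.4529 Da

Weight each isotope mass by its fractional abundance: 0.75760 × 34.96885 + 0.24240 × 36.96590
= 26.492401 + 8.960534 = 35.452935 Da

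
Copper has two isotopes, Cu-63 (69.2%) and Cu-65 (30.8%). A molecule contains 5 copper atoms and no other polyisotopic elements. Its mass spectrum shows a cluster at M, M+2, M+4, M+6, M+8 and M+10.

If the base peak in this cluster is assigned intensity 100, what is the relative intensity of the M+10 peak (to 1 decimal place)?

0.8

(0.692 + 0.308)^5 gives M 0.1587, M+2 0.3531, M+4 0.3144, M+6 0.1399, M+8 0.0311, M+10 0.0028; the largest is M+2.
P(M+2) = C(5,1) × 0.692^4 × 0.308^1 = 5 × 0.22931073 × 0.3080 = 0.353139 (base)
P(M+10) = C(5,5) × 0.692^0 × 0.308^5 = 1 × 1.0000 × 0.00277175 = 0.002772
Relative intensity = 0.002772 / 0.353139 × 100 = 0.8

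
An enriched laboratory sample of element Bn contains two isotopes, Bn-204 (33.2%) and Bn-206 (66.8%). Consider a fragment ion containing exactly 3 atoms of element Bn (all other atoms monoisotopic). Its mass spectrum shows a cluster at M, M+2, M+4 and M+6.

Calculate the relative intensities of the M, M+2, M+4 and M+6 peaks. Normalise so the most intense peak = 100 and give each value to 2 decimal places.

The 3 Bn atoms are independent, so intensities follow the terms of (0.332 + 0.668)^3.
P(M) = 0.332^3 = 0.036594
P(M+2) = 3 × 0.332^2 × 0.668^1 = 0.220889
P(M+4) = 3 × 0.332^1 × 0.668^2 = 0.444439
P(M+6) = 0.668^3 = 0.298078
The M+4 peak is largest (0.444439); scaling to 100 gives 8.23 : 49.70 : 100.00 : 67.07.

8.23 : 49.70 : 100.00 : 67.07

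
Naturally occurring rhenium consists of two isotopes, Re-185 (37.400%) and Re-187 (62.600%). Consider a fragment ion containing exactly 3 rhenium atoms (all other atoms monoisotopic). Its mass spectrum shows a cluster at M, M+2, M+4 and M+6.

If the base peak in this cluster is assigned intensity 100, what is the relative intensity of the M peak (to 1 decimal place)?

11.9

Binomial terms of (0.37400 + 0.62600)^3: M 0.0523, M+2 0.2627, M+4 0.4397, M+6 0.2453 → M+4 is the base peak.
P(M+4) = C(3,2) × 0.37400^1 × 0.62600^2 = 3 × 0.3740 × 0.391876 = 0.439685 (base)
P(M) = C(3,0) × 0.37400^3 × 0.62600^0 = 1 × 0.05231362 × 1.0000 = 0.052314
Relative intensity = 0.052314 / 0.439685 × 100 = 11.9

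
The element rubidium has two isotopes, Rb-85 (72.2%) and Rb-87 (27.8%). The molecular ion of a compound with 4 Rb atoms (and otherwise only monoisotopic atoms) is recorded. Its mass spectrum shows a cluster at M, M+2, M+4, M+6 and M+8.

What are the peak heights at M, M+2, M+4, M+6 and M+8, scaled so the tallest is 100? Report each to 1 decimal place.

The 4 Rb atoms are independent, so intensities follow the terms of (0.722 + 0.278)^4.
P(M) = 0.722^4 = 0.271737
P(M+2) = 4 × 0.722^3 × 0.278^1 = 0.418520
P(M+4) = 6 × 0.722^2 × 0.278^2 = 0.241721
P(M+6) = 4 × 0.722^1 × 0.278^3 = 0.062049
P(M+8) = 0.278^4 = 0.005973
The M+2 peak is largest (0.418520); scaling to 100 gives 64.9 : 100.0 : 57.8 : 14.8 : 1.4.

64.9 : 100.0 : 57.8 : 14.8 : 1.4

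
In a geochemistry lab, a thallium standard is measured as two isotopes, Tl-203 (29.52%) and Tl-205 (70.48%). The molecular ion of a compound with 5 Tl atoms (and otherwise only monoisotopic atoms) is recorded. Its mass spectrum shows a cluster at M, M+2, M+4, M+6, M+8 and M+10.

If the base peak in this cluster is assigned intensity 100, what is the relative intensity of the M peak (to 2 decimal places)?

0.62

Term probabilities: M 0.0022, M+2 0.0268, M+4 0.1278, M+6 0.3051, M+8 0.3642, M+10 0.1739. Base peak = M+8.
P(M+8) = C(5,4) × 0.2952^1 × 0.7048^4 = 5 × 0.2952 × 0.24675365 = 0.364208 (base)
P(M) = C(5,0) × 0.2952^5 × 0.7048^0 = 1 × 0.00224172 × 1.0000 = 0.002242
Relative intensity = 0.002242 / 0.364208 × 100 = 0.62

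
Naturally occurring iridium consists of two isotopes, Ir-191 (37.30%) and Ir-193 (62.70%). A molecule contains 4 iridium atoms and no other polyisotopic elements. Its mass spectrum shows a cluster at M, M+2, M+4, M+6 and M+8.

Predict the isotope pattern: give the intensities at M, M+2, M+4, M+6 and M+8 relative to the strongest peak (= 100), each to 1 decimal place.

5.3 : 35.4 : 89.2 : 100.0 : 42.0

Expanding (0.3730 + 0.6270)^4:
P(M) = 0.3730^4 = 0.019357
P(M+2) = 4 × 0.3730^3 × 0.6270^1 = 0.130153
P(M+4) = 6 × 0.3730^2 × 0.6270^2 = 0.328174
P(M+6) = 4 × 0.3730^1 × 0.6270^3 = 0.367766
P(M+8) = 0.6270^4 = 0.154550
The M+6 peak is largest (0.367766); scaling to 100 gives 5.3 : 35.4 : 89.2 : 100.0 : 42.0.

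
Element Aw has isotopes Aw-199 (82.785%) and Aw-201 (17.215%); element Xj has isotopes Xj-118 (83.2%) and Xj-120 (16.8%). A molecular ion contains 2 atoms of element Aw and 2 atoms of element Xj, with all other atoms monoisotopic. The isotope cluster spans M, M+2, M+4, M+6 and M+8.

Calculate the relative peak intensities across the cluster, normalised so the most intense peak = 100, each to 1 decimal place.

100.0 : 82.0 : 25.2 : 3.4 : 0.2

Element Aw pattern (n=2): 0.68533562 : 0.28502876 : 0.02963562
Element Xj pattern (n=2): 0.692224 : 0.279552 : 0.028224
Convolve the two distributions (both contribute in 2-u steps):
  M: 0.68533562×0.692224 = 0.474406
  M+2: 0.68533562×0.279552 + 0.28502876×0.692224 = 0.388891
  M+4: 0.68533562×0.028224 + 0.28502876×0.279552 + 0.02963562×0.692224 = 0.119538
  M+6: 0.28502876×0.028224 + 0.02963562×0.279552 = 0.016329
  M+8: 0.02963562×0.028224 = 0.000836
Scale to base peak (0.474406) = 100: 100.0 : 82.0 : 25.2 : 3.4 : 0.2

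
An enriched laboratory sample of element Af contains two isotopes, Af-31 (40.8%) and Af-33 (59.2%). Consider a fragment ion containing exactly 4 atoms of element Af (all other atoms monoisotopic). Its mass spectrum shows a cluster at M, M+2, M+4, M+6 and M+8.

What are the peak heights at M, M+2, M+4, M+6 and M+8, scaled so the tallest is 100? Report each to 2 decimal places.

7.92 : 45.95 : 100.00 : 96.73 : 35.09

Each Af atom is independently Af-31 (p = 0.408) or Af-33 (q = 0.592); the cluster is the binomial expansion (p + q)^4.
P(M) = 0.408^4 = 0.027710
P(M+2) = 4 × 0.408^3 × 0.592^1 = 0.160828
P(M+4) = 6 × 0.408^2 × 0.592^2 = 0.350038
P(M+6) = 4 × 0.408^1 × 0.592^3 = 0.338599
P(M+8) = 0.592^4 = 0.122825
The M+4 peak is largest (0.350038); scaling to 100 gives 7.92 : 45.95 : 100.00 : 96.73 : 35.09.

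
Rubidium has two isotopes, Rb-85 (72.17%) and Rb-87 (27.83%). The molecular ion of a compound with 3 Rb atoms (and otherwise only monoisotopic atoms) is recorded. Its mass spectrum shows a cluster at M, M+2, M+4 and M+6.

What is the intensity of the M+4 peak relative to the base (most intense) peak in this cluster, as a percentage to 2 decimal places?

Term probabilities: M 0.3759, M+2 0.4349, M+4 0.1677, M+6 0.0216. Base peak = M+2.
P(M+2) = C(3,1) × 0.7217^2 × 0.2783^1 = 3 × 0.52085089 × 0.2783 = 0.434858 (base)
P(M+4) = C(3,2) × 0.7217^1 × 0.2783^2 = 3 × 0.7217 × 0.07745089 = 0.167689
Relative intensity = 0.167689 / 0.434858 × 100 = 38.56

38.56%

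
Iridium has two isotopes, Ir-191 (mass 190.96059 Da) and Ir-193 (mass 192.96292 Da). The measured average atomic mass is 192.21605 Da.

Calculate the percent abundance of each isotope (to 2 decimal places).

Writing the weighted mean with unknown fraction x of Ir-191:
190.96059·x + 192.96292·(1 − x) = 192.21605
(190.96059 − 192.96292)·x = 192.21605 − 192.96292
x = -0.74687 / -2.00233 = 0.37300 → 37.30% Ir-191, 62.70% Ir-193.

Ir-191: 37.30%, Ir-193: 62.70%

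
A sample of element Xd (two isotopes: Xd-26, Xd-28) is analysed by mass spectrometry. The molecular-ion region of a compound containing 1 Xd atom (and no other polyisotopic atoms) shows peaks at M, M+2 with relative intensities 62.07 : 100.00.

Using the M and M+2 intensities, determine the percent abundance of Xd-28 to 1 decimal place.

61.7%

Write p for the Xd-26 fraction. I(M+2)/I(M) = [C(1,1)·p^0·(1−p)] / p^1 = 1·(1−p)/p = 100.00/62.07 = 1.6111
(1−p)/p = 1.6111/1 = 1.6111  ⇒  p = 1/(1 + 1.6111) = 0.3830
Xd-26: 38.3%, Xd-28: 61.7%.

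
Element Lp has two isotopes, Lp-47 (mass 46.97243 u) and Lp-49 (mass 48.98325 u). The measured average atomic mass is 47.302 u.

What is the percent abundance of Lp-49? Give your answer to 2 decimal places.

With x = fraction of Lp-47 (so Lp-49 is 1 − x):
46.97243·x + 48.98325·(1 − x) = 47.302
(46.97243 − 48.98325)·x = 47.302 − 48.98325
x = -1.68125 / -2.01082 = 0.83610 → 83.61% Lp-47, 16.39% Lp-49.

16.39%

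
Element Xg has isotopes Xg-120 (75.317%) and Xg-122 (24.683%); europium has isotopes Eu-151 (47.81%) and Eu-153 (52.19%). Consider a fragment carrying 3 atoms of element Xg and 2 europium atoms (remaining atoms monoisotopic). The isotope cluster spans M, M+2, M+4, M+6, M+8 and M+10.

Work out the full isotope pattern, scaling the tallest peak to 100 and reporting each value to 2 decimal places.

Element Xg pattern (n=3): 0.42724702 : 0.4200541 : 0.13766076 : 0.01503813
Europium pattern (n=2): 0.22857961 : 0.49904078 : 0.27237961
Convolve the two distributions (both contribute in 2-u steps):
  M: 0.42724702×0.22857961 = 0.097660
  M+2: 0.42724702×0.49904078 + 0.4200541×0.22857961 = 0.309229
  M+4: 0.42724702×0.27237961 + 0.4200541×0.49904078 + 0.13766076×0.22857961 = 0.357464
  M+6: 0.4200541×0.27237961 + 0.13766076×0.49904078 + 0.01503813×0.22857961 = 0.186550
  M+8: 0.13766076×0.27237961 + 0.01503813×0.49904078 = 0.045001
  M+10: 0.01503813×0.27237961 = 0.004096
Scale to base peak (0.357464) = 100: 27.32 : 86.51 : 100.00 : 52.19 : 12.59 : 1.15

27.32 : 86.51 : 100.00 : 52.19 : 12.59 : 1.15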